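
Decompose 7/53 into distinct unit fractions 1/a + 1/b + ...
1/8 + 1/142 + 1/30104

Greedy algorithm:
7/53: ceiling(53/7) = 8, use 1/8
3/424: ceiling(424/3) = 142, use 1/142
1/30104: ceiling(30104/1) = 30104, use 1/30104
Result: 7/53 = 1/8 + 1/142 + 1/30104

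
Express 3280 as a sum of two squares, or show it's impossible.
12² + 56² (a=12, b=56)

Factorization: 3280 = 2^4 × 5 × 41
By Fermat: n is sum of two squares iff every prime p ≡ 3 (mod 4) appears to even power.
All primes ≡ 3 (mod 4) appear to even power.
Search a = 0, 1, 2, … for 3280 - a² a perfect square: first hit at a = 12: 3280 - 144 = 3136 = 56².
3280 = 12² + 56² = 144 + 3136 ✓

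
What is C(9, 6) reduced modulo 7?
0

Using Lucas' theorem:
Write n=9 and k=6 in base 7:
n in base 7: [1, 2]
k in base 7: [0, 6]
C(9,6) mod 7 = ∏ C(n_i, k_i) mod 7
Digit binomials (mod 7): C(1,0) = 1; C(2,6) = 0 (k_i > n_i)
Product: 1 × 0 = 0 ≡ 0 (mod 7)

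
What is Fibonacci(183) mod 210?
202

Matrix identity: Q^n = [[F_(n+1), F_n], [F_n, F_(n-1)]] with Q = [[1,1],[1,0]].
n = 183 = 10110111₂. Square-and-multiply, entries mod 210:
Q^1 = [[1,1],[1,0]]
Q^2 = (Q^1)² = [[2,1],[1,1]]
Q^5 = (Q^2)²·Q = [[8,5],[5,3]]
Q^11 = (Q^5)²·Q = [[144,89],[89,55]]
Q^22 = (Q^11)² = [[97,71],[71,26]]
Q^45 = (Q^22)²·Q = [[83,170],[170,123]]
Q^91 = (Q^45)²·Q = [[39,89],[89,160]]
Q^183 = (Q^91)²·Q = [[63,202],[202,71]]
F_183 mod 210 = Q^183[0][1] = 202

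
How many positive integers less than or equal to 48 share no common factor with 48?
16

48 = 2^4 × 3
φ(n) = n × ∏(1 - 1/p) for each prime p dividing n
φ(48) = 48 × (1 - 1/2) × (1 - 1/3) = 16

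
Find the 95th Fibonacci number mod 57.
43

Matrix identity: Q^n = [[F_(n+1), F_n], [F_n, F_(n-1)]] with Q = [[1,1],[1,0]].
n = 95 = 1011111₂. Square-and-multiply, entries mod 57:
Q^1 = [[1,1],[1,0]]
Q^2 = (Q^1)² = [[2,1],[1,1]]
Q^5 = (Q^2)²·Q = [[8,5],[5,3]]
Q^11 = (Q^5)²·Q = [[30,32],[32,55]]
Q^23 = (Q^11)²·Q = [[27,43],[43,41]]
Q^47 = (Q^23)²·Q = [[30,13],[13,17]]
Q^95 = (Q^47)²·Q = [[27,43],[43,41]]
F_95 mod 57 = Q^95[0][1] = 43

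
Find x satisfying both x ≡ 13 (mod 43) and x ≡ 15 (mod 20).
615

Using Chinese Remainder Theorem:
M = 43 × 20 = 860
M1 = 20, M2 = 43
y1 = 20^(-1) mod 43 = 28
y2 = 43^(-1) mod 20 = 7
x = (13×20×28 + 15×43×7) mod 860 = 615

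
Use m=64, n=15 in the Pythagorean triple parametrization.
(3871, 1920, 4321)

Euclid's formula: a = m² - n², b = 2mn, c = m² + n²
m = 64, n = 15
a = 64² - 15² = 4096 - 225 = 3871
b = 2 × 64 × 15 = 1920
c = 64² + 15² = 4096 + 225 = 4321
Verification: 3871² + 1920² = 14984641 + 3686400 = 18671041 = 4321² ✓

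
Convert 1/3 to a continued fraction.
[0; 3]

Euclidean algorithm steps:
1 = 0 × 3 + 1
3 = 3 × 1 + 0
Continued fraction: [0; 3]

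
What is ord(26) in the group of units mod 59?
29

59 is prime, so ord(26) divides φ(59) = 58.
Divisors of 58: 1, 2, 29, 58.
Repeated squaring: 26^1 ≡ 26, 26^2 ≡ 27, 26^4 ≡ 21, 26^8 ≡ 28, 26^16 ≡ 17, 26^32 ≡ 53 (mod 59).
Test 26^d mod 59 for each divisor d in increasing order:
26^1 ≡ 26
26^2 ≡ 27
26^29 = 26^16·26^8·26^4·26^1 ≡ 1  ← first divisor giving 1
The order is 29.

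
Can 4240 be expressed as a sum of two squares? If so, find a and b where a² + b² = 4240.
12² + 64² (a=12, b=64)

Factorization: 4240 = 2^4 × 5 × 53
By Fermat: n is sum of two squares iff every prime p ≡ 3 (mod 4) appears to even power.
All primes ≡ 3 (mod 4) appear to even power.
Search a = 0, 1, 2, … for 4240 - a² a perfect square: first hit at a = 12: 4240 - 144 = 4096 = 64².
4240 = 12² + 64² = 144 + 4096 ✓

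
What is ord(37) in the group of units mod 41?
5

41 is prime, so ord(37) divides φ(41) = 40.
Divisors of 40: 1, 2, 4, 5, 8, 10, 20, 40.
Repeated squaring: 37^1 ≡ 37, 37^2 ≡ 16, 37^4 ≡ 10, 37^8 ≡ 18, 37^16 ≡ 37, 37^32 ≡ 16 (mod 41).
Test 37^d mod 41 for each divisor d in increasing order:
37^1 ≡ 37
37^2 ≡ 16
37^4 ≡ 10
37^5 = 37^4·37^1 ≡ 1  ← first divisor giving 1
The order is 5.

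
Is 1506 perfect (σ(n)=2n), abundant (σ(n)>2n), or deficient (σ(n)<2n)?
abundant

Proper divisors of 1506: sum = 1 + 2 + 3 + 6 + 251 + 502 + 753 = 1518
Since 1518 > 1506, 1506 is abundant.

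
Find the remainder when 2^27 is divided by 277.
148

Repeated squaring. Binary of 27 = 11011.
2^1 ≡ 2 (mod 277); 2^2 ≡ 4 (mod 277); 2^4 ≡ 16 (mod 277); 2^8 ≡ 256 (mod 277); 2^16 ≡ 164 (mod 277)
2^27 = 2^1 × 2^2 × 2^8 × 2^16 ≡ 148 (mod 277)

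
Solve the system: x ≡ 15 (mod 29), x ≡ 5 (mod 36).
653

Using Chinese Remainder Theorem:
M = 29 × 36 = 1044
M1 = 36, M2 = 29
y1 = 36^(-1) mod 29 = 25
y2 = 29^(-1) mod 36 = 5
x = (15×36×25 + 5×29×5) mod 1044 = 653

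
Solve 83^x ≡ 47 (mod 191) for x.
143

Baby-step giant-step with step n = ⌈√191⌉ = 14.
Baby steps 83^j mod 191 (j:value) for j=0..13: 0:1, 1:83, 2:13, 3:124, 4:169, 5:84, 6:96, 7:137, 8:102, 9:62, 10:180, 11:42, 12:48, 13:164.
Giant-step multiplier: 83^(-14) ≡ 83^(190-14) = 83^176 ≡ 15 (mod 191).
Giant steps γ_i = 47·15^i mod 191: γ_0=47, γ_1=132, γ_2=70, γ_3=95, γ_4=88, γ_5=174, γ_6=127, γ_7=186, γ_8=116, γ_9=21, γ_10=124 (in table at j=3).
x = i·n + j = 10·14 + 3 = 143.
Check: 83^143 ≡ 47 (mod 191).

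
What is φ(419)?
418

419 = 419
φ(n) = n × ∏(1 - 1/p) for each prime p dividing n
φ(419) = 419 × (1 - 1/419) = 418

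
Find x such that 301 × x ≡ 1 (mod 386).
277

gcd(301, 386) = 1, so the inverse exists.
Extended Euclidean algorithm on (386, 301):
386 = 1 × 301 + 85  ⟹  85 = (1)·386 + (-1)·301
301 = 3 × 85 + 46  ⟹  46 = (-3)·386 + (4)·301
85 = 1 × 46 + 39  ⟹  39 = (4)·386 + (-5)·301
46 = 1 × 39 + 7  ⟹  7 = (-7)·386 + (9)·301
39 = 5 × 7 + 4  ⟹  4 = (39)·386 + (-50)·301
7 = 1 × 4 + 3  ⟹  3 = (-46)·386 + (59)·301
4 = 1 × 3 + 1  ⟹  1 = (85)·386 + (-109)·301
So (-109)·301 ≡ 1 (mod 386), i.e. 301^(-1) ≡ -109 ≡ 277 (mod 386).
Check: 301 × 277 = 83377 ≡ 1 (mod 386)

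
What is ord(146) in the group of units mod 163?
27

163 is prime, so ord(146) divides φ(163) = 162.
Divisors of 162: 1, 2, 3, 6, 9, 18, 27, 54, 81, 162.
Repeated squaring: 146^1 ≡ 146, 146^2 ≡ 126, 146^4 ≡ 65, 146^8 ≡ 150, 146^16 ≡ 6, 146^32 ≡ 36, 146^64 ≡ 155, 146^128 ≡ 64 (mod 163).
Test 146^d mod 163 for each divisor d in increasing order:
146^1 ≡ 146
146^2 ≡ 126
146^3 = 146^2·146^1 ≡ 140
146^6 = 146^4·146^2 ≡ 40
146^9 = 146^8·146^1 ≡ 58
146^18 = 146^16·146^2 ≡ 104
146^27 = 146^16·146^8·146^2·146^1 ≡ 1  ← first divisor giving 1
The order is 27.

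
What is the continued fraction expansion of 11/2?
[5; 2]

Euclidean algorithm steps:
11 = 5 × 2 + 1
2 = 2 × 1 + 0
Continued fraction: [5; 2]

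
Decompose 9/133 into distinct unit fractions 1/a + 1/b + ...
1/15 + 1/998 + 1/1991010

Greedy algorithm:
9/133: ceiling(133/9) = 15, use 1/15
2/1995: ceiling(1995/2) = 998, use 1/998
1/1991010: ceiling(1991010/1) = 1991010, use 1/1991010
Result: 9/133 = 1/15 + 1/998 + 1/1991010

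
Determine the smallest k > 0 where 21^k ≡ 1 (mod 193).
48

193 is prime, so ord(21) divides φ(193) = 192.
Divisors of 192: 1, 2, 3, 4, 6, 8, 12, 16, 24, 32, 48, 64, 96, 192.
Repeated squaring: 21^1 ≡ 21, 21^2 ≡ 55, 21^4 ≡ 130, 21^8 ≡ 109, 21^16 ≡ 108, 21^32 ≡ 84, 21^64 ≡ 108, 21^128 ≡ 84 (mod 193).
Test 21^d mod 193 for each divisor d in increasing order:
21^1 ≡ 21
21^2 ≡ 55
21^3 = 21^2·21^1 ≡ 190
21^4 ≡ 130
21^6 = 21^4·21^2 ≡ 9
21^8 ≡ 109
21^12 = 21^8·21^4 ≡ 81
21^16 ≡ 108
21^24 = 21^16·21^8 ≡ 192
21^32 ≡ 84
21^48 = 21^32·21^16 ≡ 1  ← first divisor giving 1
The order is 48.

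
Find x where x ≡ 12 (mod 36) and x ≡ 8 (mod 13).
372

Using Chinese Remainder Theorem:
M = 36 × 13 = 468
M1 = 13, M2 = 36
y1 = 13^(-1) mod 36 = 25
y2 = 36^(-1) mod 13 = 4
x = (12×13×25 + 8×36×4) mod 468 = 372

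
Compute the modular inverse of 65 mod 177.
128

gcd(65, 177) = 1, so the inverse exists.
Extended Euclidean algorithm on (177, 65):
177 = 2 × 65 + 47  ⟹  47 = (1)·177 + (-2)·65
65 = 1 × 47 + 18  ⟹  18 = (-1)·177 + (3)·65
47 = 2 × 18 + 11  ⟹  11 = (3)·177 + (-8)·65
18 = 1 × 11 + 7  ⟹  7 = (-4)·177 + (11)·65
11 = 1 × 7 + 4  ⟹  4 = (7)·177 + (-19)·65
7 = 1 × 4 + 3  ⟹  3 = (-11)·177 + (30)·65
4 = 1 × 3 + 1  ⟹  1 = (18)·177 + (-49)·65
So (-49)·65 ≡ 1 (mod 177), i.e. 65^(-1) ≡ -49 ≡ 128 (mod 177).
Check: 65 × 128 = 8320 ≡ 1 (mod 177)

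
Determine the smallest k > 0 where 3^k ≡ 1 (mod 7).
6

7 is prime, so ord(3) divides φ(7) = 6.
Divisors of 6: 1, 2, 3, 6.
Repeated squaring: 3^1 ≡ 3, 3^2 ≡ 2, 3^4 ≡ 4 (mod 7).
Test 3^d mod 7 for each divisor d in increasing order:
3^1 ≡ 3
3^2 ≡ 2
3^3 = 3^2·3^1 ≡ 6
3^6 = 3^4·3^2 ≡ 1  ← first divisor giving 1
The order is 6.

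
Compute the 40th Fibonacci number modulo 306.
105

Matrix identity: Q^n = [[F_(n+1), F_n], [F_n, F_(n-1)]] with Q = [[1,1],[1,0]].
n = 40 = 101000₂. Square-and-multiply, entries mod 306:
Q^1 = [[1,1],[1,0]]
Q^2 = (Q^1)² = [[2,1],[1,1]]
Q^5 = (Q^2)²·Q = [[8,5],[5,3]]
Q^10 = (Q^5)² = [[89,55],[55,34]]
Q^20 = (Q^10)² = [[236,33],[33,203]]
Q^40 = (Q^20)² = [[175,105],[105,70]]
F_40 mod 306 = Q^40[0][1] = 105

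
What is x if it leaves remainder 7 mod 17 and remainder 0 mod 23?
92

Using Chinese Remainder Theorem:
M = 17 × 23 = 391
M1 = 23, M2 = 17
y1 = 23^(-1) mod 17 = 3
y2 = 17^(-1) mod 23 = 19
x = (7×23×3 + 0×17×19) mod 391 = 92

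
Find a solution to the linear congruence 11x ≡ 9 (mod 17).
x ≡ 7 (mod 17)

gcd(11, 17) = 1, which divides 9, so solutions exist.
Find 11^(-1) mod 17 by the extended Euclidean algorithm:
17 = 1 × 11 + 6  ⟹  6 = (1)·17 + (-1)·11
11 = 1 × 6 + 5  ⟹  5 = (-1)·17 + (2)·11
6 = 1 × 5 + 1  ⟹  1 = (2)·17 + (-3)·11
So (-3)·11 ≡ 1 (mod 17), i.e. 11^(-1) ≡ -3 ≡ 14 (mod 17).
x ≡ 14 × 9 = 126 ≡ 7 (mod 17).
Check: 11 × 7 = 77 ≡ 9 (mod 17).
Unique solution: x ≡ 7 (mod 17)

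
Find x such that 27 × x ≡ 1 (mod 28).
27

gcd(27, 28) = 1, so the inverse exists.
Extended Euclidean algorithm on (28, 27):
28 = 1 × 27 + 1  ⟹  1 = (1)·28 + (-1)·27
So (-1)·27 ≡ 1 (mod 28), i.e. 27^(-1) ≡ -1 ≡ 27 (mod 28).
Check: 27 × 27 = 729 ≡ 1 (mod 28)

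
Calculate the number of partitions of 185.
1071823774337

p(n) counts ways to write n as a sum of positive integers (order ignored).
Euler's pentagonal recurrence: p(k) = p(k-1) + p(k-2) - p(k-5) - p(k-7) + p(k-12) + p(k-15) - ... (offsets j(3j∓1)/2, signs ++--, p(0)=1, p(<0)=0).
DP table for k = 0..184: p(0)=1, p(1)=1, p(2)=2, p(3)=3, p(4)=5, p(5)=7, p(6)=11, p(7)=15, p(8)=22, p(9)=30, p(10)=42, p(11)=56, p(12)=77, p(13)=101, p(14)=135, p(15)=176, p(16)=231, p(17)=297, p(18)=385, p(19)=490, p(20)=627, p(21)=792, p(22)=1002, p(23)=1255, p(24)=1575, p(25)=1958, p(26)=2436, p(27)=3010, p(28)=3718, p(29)=4565, p(30)=5604, p(31)=6842, p(32)=8349, p(33)=10143, p(34)=12310, p(35)=14883, p(36)=17977, p(37)=21637, p(38)=26015, p(39)=31185, p(40)=37338, p(41)=44583, p(42)=53174, p(43)=63261, p(44)=75175, p(45)=89134, p(46)=105558, p(47)=124754, p(48)=147273, p(49)=173525, p(50)=204226, p(51)=239943, p(52)=281589, p(53)=329931, p(54)=386155, p(55)=451276, p(56)=526823, p(57)=614154, p(58)=715220, p(59)=831820, p(60)=966467, p(61)=1121505, p(62)=1300156, p(63)=1505499, p(64)=1741630, p(65)=2012558, p(66)=2323520, p(67)=2679689, p(68)=3087735, p(69)=3554345, p(70)=4087968, p(71)=4697205, p(72)=5392783, p(73)=6185689, p(74)=7089500, p(75)=8118264, p(76)=9289091, p(77)=10619863, p(78)=12132164, p(79)=13848650, p(80)=15796476, p(81)=18004327, p(82)=20506255, p(83)=23338469, p(84)=26543660, p(85)=30167357, p(86)=34262962, p(87)=38887673, p(88)=44108109, p(89)=49995925, p(90)=56634173, p(91)=64112359, p(92)=72533807, p(93)=82010177, p(94)=92669720, p(95)=104651419, p(96)=118114304, p(97)=133230930, p(98)=150198136, p(99)=169229875, p(100)=190569292, p(101)=214481126, p(102)=241265379, p(103)=271248950, p(104)=304801365, p(105)=342325709, p(106)=384276336, p(107)=431149389, p(108)=483502844, p(109)=541946240, p(110)=607163746, p(111)=679903203, p(112)=761002156, p(113)=851376628, p(114)=952050665, p(115)=1064144451, p(116)=1188908248, p(117)=1327710076, p(118)=1482074143, p(119)=1653668665, p(120)=1844349560, p(121)=2056148051, p(122)=2291320912, p(123)=2552338241, p(124)=2841940500, p(125)=3163127352, p(126)=3519222692, p(127)=3913864295, p(128)=4351078600, p(129)=4835271870, p(130)=5371315400, p(131)=5964539504, p(132)=6620830889, p(133)=7346629512, p(134)=8149040695, p(135)=9035836076, p(136)=10015581680, p(137)=11097645016, p(138)=12292341831, p(139)=13610949895, p(140)=15065878135, p(141)=16670689208, p(142)=18440293320, p(143)=20390982757, p(144)=22540654445, p(145)=24908858009, p(146)=27517052599, p(147)=30388671978, p(148)=33549419497, p(149)=37027355200, p(150)=40853235313, p(151)=45060624582, p(152)=49686288421, p(153)=54770336324, p(154)=60356673280, p(155)=66493182097, p(156)=73232243759, p(157)=80630964769, p(158)=88751778802, p(159)=97662728555, p(160)=107438159466, p(161)=118159068427, p(162)=129913904637, p(163)=142798995930, p(164)=156919475295, p(165)=172389800255, p(166)=189334822579, p(167)=207890420102, p(168)=228204732751, p(169)=250438925115, p(170)=274768617130, p(171)=301384802048, p(172)=330495499613, p(173)=362326859895, p(174)=397125074750, p(175)=435157697830, p(176)=476715857290, p(177)=522115831195, p(178)=571701605655, p(179)=625846753120, p(180)=684957390936, p(181)=749474411781, p(182)=819876908323, p(183)=896684817527, p(184)=980462880430.
Final step: p(185) = p(184) + p(183) - p(180) - p(178) + p(173) + p(170) - p(163) - p(159) + p(150) + p(145) - p(134) - p(128) + p(115) + p(108) - p(93) - p(85) + p(68) + p(59) - p(40) - p(30) + p(9)
= 980462880430 + 896684817527 - 684957390936 - 571701605655 + 362326859895 + 274768617130 - 142798995930 - 97662728555 + 40853235313 + 24908858009 - 8149040695 - 4351078600 + 1064144451 + 483502844 - 82010177 - 30167357 + 3087735 + 831820 - 37338 - 5604 + 30
= 1071823774337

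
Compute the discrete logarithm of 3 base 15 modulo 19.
11

Baby-step giant-step with step n = ⌈√19⌉ = 5.
Baby steps 15^j mod 19 (j:value) for j=0..4: 0:1, 1:15, 2:16, 3:12, 4:9.
Giant-step multiplier: 15^(-5) ≡ 15^(18-5) = 15^13 ≡ 10 (mod 19).
Giant steps γ_i = 3·10^i mod 19: γ_0=3, γ_1=11, γ_2=15 (in table at j=1).
x = i·n + j = 2·5 + 1 = 11.
Check: 15^11 ≡ 3 (mod 19).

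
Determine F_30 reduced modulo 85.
60

Matrix identity: Q^n = [[F_(n+1), F_n], [F_n, F_(n-1)]] with Q = [[1,1],[1,0]].
n = 30 = 11110₂. Square-and-multiply, entries mod 85:
Q^1 = [[1,1],[1,0]]
Q^3 = (Q^1)²·Q = [[3,2],[2,1]]
Q^7 = (Q^3)²·Q = [[21,13],[13,8]]
Q^15 = (Q^7)²·Q = [[52,15],[15,37]]
Q^30 = (Q^15)² = [[39,60],[60,64]]
F_30 mod 85 = Q^30[0][1] = 60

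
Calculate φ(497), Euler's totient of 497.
420

497 = 7 × 71
φ(n) = n × ∏(1 - 1/p) for each prime p dividing n
φ(497) = 497 × (1 - 1/7) × (1 - 1/71) = 420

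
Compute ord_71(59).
70

71 is prime, so ord(59) divides φ(71) = 70.
Divisors of 70: 1, 2, 5, 7, 10, 14, 35, 70.
Repeated squaring: 59^1 ≡ 59, 59^2 ≡ 2, 59^4 ≡ 4, 59^8 ≡ 16, 59^16 ≡ 43, 59^32 ≡ 3, 59^64 ≡ 9 (mod 71).
Test 59^d mod 71 for each divisor d in increasing order:
59^1 ≡ 59
59^2 ≡ 2
59^5 = 59^4·59^1 ≡ 23
59^7 = 59^4·59^2·59^1 ≡ 46
59^10 = 59^8·59^2 ≡ 32
59^14 = 59^8·59^4·59^2 ≡ 57
59^35 = 59^32·59^2·59^1 ≡ 70
59^70 = 59^64·59^4·59^2 ≡ 1  ← first divisor giving 1
The order is 70.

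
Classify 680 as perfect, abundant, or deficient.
abundant

Proper divisors of 680: sum = 1 + 2 + 4 + 5 + 8 + 10 + 17 + 20 + 34 + 40 + 68 + 85 + 136 + 170 + 340 = 940
Since 940 > 680, 680 is abundant.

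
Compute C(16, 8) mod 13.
0

Using Lucas' theorem:
Write n=16 and k=8 in base 13:
n in base 13: [1, 3]
k in base 13: [0, 8]
C(16,8) mod 13 = ∏ C(n_i, k_i) mod 13
Digit binomials (mod 13): C(1,0) = 1; C(3,8) = 0 (k_i > n_i)
Product: 1 × 0 = 0 ≡ 0 (mod 13)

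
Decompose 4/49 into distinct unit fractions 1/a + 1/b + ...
1/13 + 1/213 + 1/67841 + 1/9204734721

Greedy algorithm:
4/49: ceiling(49/4) = 13, use 1/13
3/637: ceiling(637/3) = 213, use 1/213
2/135681: ceiling(135681/2) = 67841, use 1/67841
1/9204734721: ceiling(9204734721/1) = 9204734721, use 1/9204734721
Result: 4/49 = 1/13 + 1/213 + 1/67841 + 1/9204734721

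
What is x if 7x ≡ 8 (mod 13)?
x ≡ 3 (mod 13)

gcd(7, 13) = 1, which divides 8, so solutions exist.
Find 7^(-1) mod 13 by the extended Euclidean algorithm:
13 = 1 × 7 + 6  ⟹  6 = (1)·13 + (-1)·7
7 = 1 × 6 + 1  ⟹  1 = (-1)·13 + (2)·7
So (2)·7 ≡ 1 (mod 13), i.e. 7^(-1) ≡ 2 (mod 13).
x ≡ 2 × 8 = 16 ≡ 3 (mod 13).
Check: 7 × 3 = 21 ≡ 8 (mod 13).
Unique solution: x ≡ 3 (mod 13)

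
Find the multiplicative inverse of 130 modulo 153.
133

gcd(130, 153) = 1, so the inverse exists.
Extended Euclidean algorithm on (153, 130):
153 = 1 × 130 + 23  ⟹  23 = (1)·153 + (-1)·130
130 = 5 × 23 + 15  ⟹  15 = (-5)·153 + (6)·130
23 = 1 × 15 + 8  ⟹  8 = (6)·153 + (-7)·130
15 = 1 × 8 + 7  ⟹  7 = (-11)·153 + (13)·130
8 = 1 × 7 + 1  ⟹  1 = (17)·153 + (-20)·130
So (-20)·130 ≡ 1 (mod 153), i.e. 130^(-1) ≡ -20 ≡ 133 (mod 153).
Check: 130 × 133 = 17290 ≡ 1 (mod 153)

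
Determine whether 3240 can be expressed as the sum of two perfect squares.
18² + 54² (a=18, b=54)

Factorization: 3240 = 2^3 × 3^4 × 5
By Fermat: n is sum of two squares iff every prime p ≡ 3 (mod 4) appears to even power.
All primes ≡ 3 (mod 4) appear to even power.
Search a = 0, 1, 2, … for 3240 - a² a perfect square: first hit at a = 18: 3240 - 324 = 2916 = 54².
3240 = 18² + 54² = 324 + 2916 ✓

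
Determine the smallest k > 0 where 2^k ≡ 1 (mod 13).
12

13 is prime, so ord(2) divides φ(13) = 12.
Divisors of 12: 1, 2, 3, 4, 6, 12.
Repeated squaring: 2^1 ≡ 2, 2^2 ≡ 4, 2^4 ≡ 3, 2^8 ≡ 9 (mod 13).
Test 2^d mod 13 for each divisor d in increasing order:
2^1 ≡ 2
2^2 ≡ 4
2^3 = 2^2·2^1 ≡ 8
2^4 ≡ 3
2^6 = 2^4·2^2 ≡ 12
2^12 = 2^8·2^4 ≡ 1  ← first divisor giving 1
The order is 12.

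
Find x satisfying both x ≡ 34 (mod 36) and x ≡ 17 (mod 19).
682

Using Chinese Remainder Theorem:
M = 36 × 19 = 684
M1 = 19, M2 = 36
y1 = 19^(-1) mod 36 = 19
y2 = 36^(-1) mod 19 = 9
x = (34×19×19 + 17×36×9) mod 684 = 682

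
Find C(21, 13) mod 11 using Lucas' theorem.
1

Using Lucas' theorem:
Write n=21 and k=13 in base 11:
n in base 11: [1, 10]
k in base 11: [1, 2]
C(21,13) mod 11 = ∏ C(n_i, k_i) mod 11
Digit binomials (mod 11): C(1,1) = 1; C(10,2) = 45 ≡ 1
Product: 1 × 1 = 1 ≡ 1 (mod 11)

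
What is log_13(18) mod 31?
16

Baby-step giant-step with step n = ⌈√31⌉ = 6.
Baby steps 13^j mod 31 (j:value) for j=0..5: 0:1, 1:13, 2:14, 3:27, 4:10, 5:6.
Giant-step multiplier: 13^(-6) ≡ 13^(30-6) = 13^24 ≡ 2 (mod 31).
Giant steps γ_i = 18·2^i mod 31: γ_0=18, γ_1=5, γ_2=10 (in table at j=4).
x = i·n + j = 2·6 + 4 = 16.
Check: 13^16 ≡ 18 (mod 31).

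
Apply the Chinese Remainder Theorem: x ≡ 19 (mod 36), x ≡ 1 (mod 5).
91

Using Chinese Remainder Theorem:
M = 36 × 5 = 180
M1 = 5, M2 = 36
y1 = 5^(-1) mod 36 = 29
y2 = 36^(-1) mod 5 = 1
x = (19×5×29 + 1×36×1) mod 180 = 91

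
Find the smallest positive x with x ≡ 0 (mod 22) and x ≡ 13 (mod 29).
506

Using Chinese Remainder Theorem:
M = 22 × 29 = 638
M1 = 29, M2 = 22
y1 = 29^(-1) mod 22 = 19
y2 = 22^(-1) mod 29 = 4
x = (0×29×19 + 13×22×4) mod 638 = 506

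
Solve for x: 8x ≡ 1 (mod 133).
50

gcd(8, 133) = 1, so the inverse exists.
Extended Euclidean algorithm on (133, 8):
133 = 16 × 8 + 5  ⟹  5 = (1)·133 + (-16)·8
8 = 1 × 5 + 3  ⟹  3 = (-1)·133 + (17)·8
5 = 1 × 3 + 2  ⟹  2 = (2)·133 + (-33)·8
3 = 1 × 2 + 1  ⟹  1 = (-3)·133 + (50)·8
So (50)·8 ≡ 1 (mod 133), i.e. 8^(-1) ≡ 50 (mod 133).
Check: 8 × 50 = 400 ≡ 1 (mod 133)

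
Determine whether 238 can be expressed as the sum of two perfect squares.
Not possible

Factorization: 238 = 2 × 7 × 17
By Fermat: n is sum of two squares iff every prime p ≡ 3 (mod 4) appears to even power.
Prime(s) ≡ 3 (mod 4) with odd exponent: [(7, 1)]
Therefore 238 cannot be expressed as a² + b².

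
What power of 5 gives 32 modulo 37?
19

Baby-step giant-step with step n = ⌈√37⌉ = 7.
Baby steps 5^j mod 37 (j:value) for j=0..6: 0:1, 1:5, 2:25, 3:14, 4:33, 5:17, 6:11.
Giant-step multiplier: 5^(-7) ≡ 5^(36-7) = 5^29 ≡ 35 (mod 37).
Giant steps γ_i = 32·35^i mod 37: γ_0=32, γ_1=10, γ_2=17 (in table at j=5).
x = i·n + j = 2·7 + 5 = 19.
Check: 5^19 ≡ 32 (mod 37).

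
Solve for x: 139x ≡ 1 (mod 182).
55

gcd(139, 182) = 1, so the inverse exists.
Extended Euclidean algorithm on (182, 139):
182 = 1 × 139 + 43  ⟹  43 = (1)·182 + (-1)·139
139 = 3 × 43 + 10  ⟹  10 = (-3)·182 + (4)·139
43 = 4 × 10 + 3  ⟹  3 = (13)·182 + (-17)·139
10 = 3 × 3 + 1  ⟹  1 = (-42)·182 + (55)·139
So (55)·139 ≡ 1 (mod 182), i.e. 139^(-1) ≡ 55 (mod 182).
Check: 139 × 55 = 7645 ≡ 1 (mod 182)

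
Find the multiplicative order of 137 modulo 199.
22

199 is prime, so ord(137) divides φ(199) = 198.
Divisors of 198: 1, 2, 3, 6, 9, 11, 18, 22, 33, 66, 99, 198.
Repeated squaring: 137^1 ≡ 137, 137^2 ≡ 63, 137^4 ≡ 188, 137^8 ≡ 121, 137^16 ≡ 114, 137^32 ≡ 61, 137^64 ≡ 139, 137^128 ≡ 18 (mod 199).
Test 137^d mod 199 for each divisor d in increasing order:
137^1 ≡ 137
137^2 ≡ 63
137^3 = 137^2·137^1 ≡ 74
137^6 = 137^4·137^2 ≡ 103
137^9 = 137^8·137^1 ≡ 60
137^11 = 137^8·137^2·137^1 ≡ 198
137^18 = 137^16·137^2 ≡ 18
137^22 = 137^16·137^4·137^2 ≡ 1  ← first divisor giving 1
The order is 22.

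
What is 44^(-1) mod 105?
74

gcd(44, 105) = 1, so the inverse exists.
Extended Euclidean algorithm on (105, 44):
105 = 2 × 44 + 17  ⟹  17 = (1)·105 + (-2)·44
44 = 2 × 17 + 10  ⟹  10 = (-2)·105 + (5)·44
17 = 1 × 10 + 7  ⟹  7 = (3)·105 + (-7)·44
10 = 1 × 7 + 3  ⟹  3 = (-5)·105 + (12)·44
7 = 2 × 3 + 1  ⟹  1 = (13)·105 + (-31)·44
So (-31)·44 ≡ 1 (mod 105), i.e. 44^(-1) ≡ -31 ≡ 74 (mod 105).
Check: 44 × 74 = 3256 ≡ 1 (mod 105)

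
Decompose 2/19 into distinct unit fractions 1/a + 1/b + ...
1/10 + 1/190

Greedy algorithm:
2/19: ceiling(19/2) = 10, use 1/10
1/190: ceiling(190/1) = 190, use 1/190
Result: 2/19 = 1/10 + 1/190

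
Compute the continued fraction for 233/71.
[3; 3, 1, 1, 4, 2]

Euclidean algorithm steps:
233 = 3 × 71 + 20
71 = 3 × 20 + 11
20 = 1 × 11 + 9
11 = 1 × 9 + 2
9 = 4 × 2 + 1
2 = 2 × 1 + 0
Continued fraction: [3; 3, 1, 1, 4, 2]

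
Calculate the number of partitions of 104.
304801365

p(n) counts ways to write n as a sum of positive integers (order ignored).
Euler's pentagonal recurrence: p(k) = p(k-1) + p(k-2) - p(k-5) - p(k-7) + p(k-12) + p(k-15) - ... (offsets j(3j∓1)/2, signs ++--, p(0)=1, p(<0)=0).
DP table for k = 0..103: p(0)=1, p(1)=1, p(2)=2, p(3)=3, p(4)=5, p(5)=7, p(6)=11, p(7)=15, p(8)=22, p(9)=30, p(10)=42, p(11)=56, p(12)=77, p(13)=101, p(14)=135, p(15)=176, p(16)=231, p(17)=297, p(18)=385, p(19)=490, p(20)=627, p(21)=792, p(22)=1002, p(23)=1255, p(24)=1575, p(25)=1958, p(26)=2436, p(27)=3010, p(28)=3718, p(29)=4565, p(30)=5604, p(31)=6842, p(32)=8349, p(33)=10143, p(34)=12310, p(35)=14883, p(36)=17977, p(37)=21637, p(38)=26015, p(39)=31185, p(40)=37338, p(41)=44583, p(42)=53174, p(43)=63261, p(44)=75175, p(45)=89134, p(46)=105558, p(47)=124754, p(48)=147273, p(49)=173525, p(50)=204226, p(51)=239943, p(52)=281589, p(53)=329931, p(54)=386155, p(55)=451276, p(56)=526823, p(57)=614154, p(58)=715220, p(59)=831820, p(60)=966467, p(61)=1121505, p(62)=1300156, p(63)=1505499, p(64)=1741630, p(65)=2012558, p(66)=2323520, p(67)=2679689, p(68)=3087735, p(69)=3554345, p(70)=4087968, p(71)=4697205, p(72)=5392783, p(73)=6185689, p(74)=7089500, p(75)=8118264, p(76)=9289091, p(77)=10619863, p(78)=12132164, p(79)=13848650, p(80)=15796476, p(81)=18004327, p(82)=20506255, p(83)=23338469, p(84)=26543660, p(85)=30167357, p(86)=34262962, p(87)=38887673, p(88)=44108109, p(89)=49995925, p(90)=56634173, p(91)=64112359, p(92)=72533807, p(93)=82010177, p(94)=92669720, p(95)=104651419, p(96)=118114304, p(97)=133230930, p(98)=150198136, p(99)=169229875, p(100)=190569292, p(101)=214481126, p(102)=241265379, p(103)=271248950.
Final step: p(104) = p(103) + p(102) - p(99) - p(97) + p(92) + p(89) - p(82) - p(78) + p(69) + p(64) - p(53) - p(47) + p(34) + p(27) - p(12) - p(4)
= 271248950 + 241265379 - 169229875 - 133230930 + 72533807 + 49995925 - 20506255 - 12132164 + 3554345 + 1741630 - 329931 - 124754 + 12310 + 3010 - 77 - 5
= 304801365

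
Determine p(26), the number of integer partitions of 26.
2436

p(n) counts ways to write n as a sum of positive integers (order ignored).
Euler's pentagonal recurrence: p(k) = p(k-1) + p(k-2) - p(k-5) - p(k-7) + p(k-12) + p(k-15) - ... (offsets j(3j∓1)/2, signs ++--, p(0)=1, p(<0)=0).
DP table for k = 0..25: p(0)=1, p(1)=1, p(2)=2, p(3)=3, p(4)=5, p(5)=7, p(6)=11, p(7)=15, p(8)=22, p(9)=30, p(10)=42, p(11)=56, p(12)=77, p(13)=101, p(14)=135, p(15)=176, p(16)=231, p(17)=297, p(18)=385, p(19)=490, p(20)=627, p(21)=792, p(22)=1002, p(23)=1255, p(24)=1575, p(25)=1958.
Final step: p(26) = p(25) + p(24) - p(21) - p(19) + p(14) + p(11) - p(4) - p(0)
= 1958 + 1575 - 792 - 490 + 135 + 56 - 5 - 1
= 2436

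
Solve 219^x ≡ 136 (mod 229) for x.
207

Baby-step giant-step with step n = ⌈√229⌉ = 16.
Baby steps 219^j mod 229 (j:value) for j=0..15: 0:1, 1:219, 2:100, 3:145, 4:153, 5:73, 6:186, 7:201, 8:51, 9:177, 10:62, 11:67, 12:17, 13:59, 14:97, 15:175.
Giant-step multiplier: 219^(-16) ≡ 219^(228-16) = 219^212 ≡ 81 (mod 229).
Giant steps γ_i = 136·81^i mod 229: γ_0=136, γ_1=24, γ_2=112, γ_3=141, γ_4=200, γ_5=170, γ_6=30, γ_7=140, γ_8=119, γ_9=21, γ_10=98, γ_11=152, γ_12=175 (in table at j=15).
x = i·n + j = 12·16 + 15 = 207.
Check: 219^207 ≡ 136 (mod 229).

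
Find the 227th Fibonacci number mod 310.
233

Matrix identity: Q^n = [[F_(n+1), F_n], [F_n, F_(n-1)]] with Q = [[1,1],[1,0]].
n = 227 = 11100011₂. Square-and-multiply, entries mod 310:
Q^1 = [[1,1],[1,0]]
Q^3 = (Q^1)²·Q = [[3,2],[2,1]]
Q^7 = (Q^3)²·Q = [[21,13],[13,8]]
Q^14 = (Q^7)² = [[300,67],[67,233]]
Q^28 = (Q^14)² = [[249,61],[61,188]]
Q^56 = (Q^28)² = [[2,307],[307,5]]
Q^113 = (Q^56)²·Q = [[302,13],[13,289]]
Q^227 = (Q^113)²·Q = [[166,233],[233,243]]
F_227 mod 310 = Q^227[0][1] = 233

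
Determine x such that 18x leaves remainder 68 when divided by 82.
x ≡ 22 (mod 41)

gcd(18, 82) = 2, which divides 68, so solutions exist.
Divide through by 2: 9x ≡ 34 (mod 41).
Find 9^(-1) mod 41 by the extended Euclidean algorithm:
41 = 4 × 9 + 5  ⟹  5 = (1)·41 + (-4)·9
9 = 1 × 5 + 4  ⟹  4 = (-1)·41 + (5)·9
5 = 1 × 4 + 1  ⟹  1 = (2)·41 + (-9)·9
So (-9)·9 ≡ 1 (mod 41), i.e. 9^(-1) ≡ -9 ≡ 32 (mod 41).
x ≡ 32 × 34 = 1088 ≡ 22 (mod 41).
Check: 18 × 22 = 396 ≡ 68 (mod 82).
x ≡ 22 (mod 41), giving 2 solutions mod 82.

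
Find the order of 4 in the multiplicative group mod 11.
5

11 is prime, so ord(4) divides φ(11) = 10.
Divisors of 10: 1, 2, 5, 10.
Repeated squaring: 4^1 ≡ 4, 4^2 ≡ 5, 4^4 ≡ 3, 4^8 ≡ 9 (mod 11).
Test 4^d mod 11 for each divisor d in increasing order:
4^1 ≡ 4
4^2 ≡ 5
4^5 = 4^4·4^1 ≡ 1  ← first divisor giving 1
The order is 5.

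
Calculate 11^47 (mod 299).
227

Repeated squaring. Binary of 47 = 101111.
11^1 ≡ 11 (mod 299); 11^2 ≡ 121 (mod 299); 11^4 ≡ 289 (mod 299); 11^8 ≡ 100 (mod 299); 11^16 ≡ 133 (mod 299); 11^32 ≡ 48 (mod 299)
11^47 = 11^1 × 11^2 × 11^4 × 11^8 × 11^32 ≡ 227 (mod 299)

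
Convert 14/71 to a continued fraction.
[0; 5, 14]

Euclidean algorithm steps:
14 = 0 × 71 + 14
71 = 5 × 14 + 1
14 = 14 × 1 + 0
Continued fraction: [0; 5, 14]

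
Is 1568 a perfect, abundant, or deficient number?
abundant

Proper divisors of 1568: sum = 1 + 2 + 4 + 7 + 8 + 14 + 16 + 28 + ... + 196 + 224 + 392 + 784 (17 divisors) = 2023
Since 2023 > 1568, 1568 is abundant.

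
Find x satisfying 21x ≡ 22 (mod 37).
x ≡ 31 (mod 37)

gcd(21, 37) = 1, which divides 22, so solutions exist.
Find 21^(-1) mod 37 by the extended Euclidean algorithm:
37 = 1 × 21 + 16  ⟹  16 = (1)·37 + (-1)·21
21 = 1 × 16 + 5  ⟹  5 = (-1)·37 + (2)·21
16 = 3 × 5 + 1  ⟹  1 = (4)·37 + (-7)·21
So (-7)·21 ≡ 1 (mod 37), i.e. 21^(-1) ≡ -7 ≡ 30 (mod 37).
x ≡ 30 × 22 = 660 ≡ 31 (mod 37).
Check: 21 × 31 = 651 ≡ 22 (mod 37).
Unique solution: x ≡ 31 (mod 37)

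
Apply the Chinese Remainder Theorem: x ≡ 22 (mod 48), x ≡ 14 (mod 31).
262

Using Chinese Remainder Theorem:
M = 48 × 31 = 1488
M1 = 31, M2 = 48
y1 = 31^(-1) mod 48 = 31
y2 = 48^(-1) mod 31 = 11
x = (22×31×31 + 14×48×11) mod 1488 = 262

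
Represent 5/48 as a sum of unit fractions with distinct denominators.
1/10 + 1/240

Greedy algorithm:
5/48: ceiling(48/5) = 10, use 1/10
1/240: ceiling(240/1) = 240, use 1/240
Result: 5/48 = 1/10 + 1/240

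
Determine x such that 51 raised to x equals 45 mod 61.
38

Baby-step giant-step with step n = ⌈√61⌉ = 8.
Baby steps 51^j mod 61 (j:value) for j=0..7: 0:1, 1:51, 2:39, 3:37, 4:57, 5:40, 6:27, 7:35.
Giant-step multiplier: 51^(-8) ≡ 51^(60-8) = 51^52 ≡ 42 (mod 61).
Giant steps γ_i = 45·42^i mod 61: γ_0=45, γ_1=60, γ_2=19, γ_3=5, γ_4=27 (in table at j=6).
x = i·n + j = 4·8 + 6 = 38.
Check: 51^38 ≡ 45 (mod 61).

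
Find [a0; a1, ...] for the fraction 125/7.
[17; 1, 6]

Euclidean algorithm steps:
125 = 17 × 7 + 6
7 = 1 × 6 + 1
6 = 6 × 1 + 0
Continued fraction: [17; 1, 6]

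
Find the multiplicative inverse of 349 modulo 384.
373

gcd(349, 384) = 1, so the inverse exists.
Extended Euclidean algorithm on (384, 349):
384 = 1 × 349 + 35  ⟹  35 = (1)·384 + (-1)·349
349 = 9 × 35 + 34  ⟹  34 = (-9)·384 + (10)·349
35 = 1 × 34 + 1  ⟹  1 = (10)·384 + (-11)·349
So (-11)·349 ≡ 1 (mod 384), i.e. 349^(-1) ≡ -11 ≡ 373 (mod 384).
Check: 349 × 373 = 130177 ≡ 1 (mod 384)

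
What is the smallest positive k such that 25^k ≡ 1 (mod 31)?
3

31 is prime, so ord(25) divides φ(31) = 30.
Divisors of 30: 1, 2, 3, 5, 6, 10, 15, 30.
Repeated squaring: 25^1 ≡ 25, 25^2 ≡ 5, 25^4 ≡ 25, 25^8 ≡ 5, 25^16 ≡ 25 (mod 31).
Test 25^d mod 31 for each divisor d in increasing order:
25^1 ≡ 25
25^2 ≡ 5
25^3 = 25^2·25^1 ≡ 1  ← first divisor giving 1
The order is 3.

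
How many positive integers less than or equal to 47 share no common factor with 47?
46

47 = 47
φ(n) = n × ∏(1 - 1/p) for each prime p dividing n
φ(47) = 47 × (1 - 1/47) = 46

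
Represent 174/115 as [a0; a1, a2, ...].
[1; 1, 1, 18, 1, 2]

Euclidean algorithm steps:
174 = 1 × 115 + 59
115 = 1 × 59 + 56
59 = 1 × 56 + 3
56 = 18 × 3 + 2
3 = 1 × 2 + 1
2 = 2 × 1 + 0
Continued fraction: [1; 1, 1, 18, 1, 2]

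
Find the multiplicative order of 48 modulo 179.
89

179 is prime, so ord(48) divides φ(179) = 178.
Divisors of 178: 1, 2, 89, 178.
Repeated squaring: 48^1 ≡ 48, 48^2 ≡ 156, 48^4 ≡ 171, 48^8 ≡ 64, 48^16 ≡ 158, 48^32 ≡ 83, 48^64 ≡ 87, 48^128 ≡ 51 (mod 179).
Test 48^d mod 179 for each divisor d in increasing order:
48^1 ≡ 48
48^2 ≡ 156
48^89 = 48^64·48^16·48^8·48^1 ≡ 1  ← first divisor giving 1
The order is 89.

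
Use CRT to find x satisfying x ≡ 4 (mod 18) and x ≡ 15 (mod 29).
508

Using Chinese Remainder Theorem:
M = 18 × 29 = 522
M1 = 29, M2 = 18
y1 = 29^(-1) mod 18 = 5
y2 = 18^(-1) mod 29 = 21
x = (4×29×5 + 15×18×21) mod 522 = 508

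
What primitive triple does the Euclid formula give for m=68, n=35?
(3399, 4760, 5849)

Euclid's formula: a = m² - n², b = 2mn, c = m² + n²
m = 68, n = 35
a = 68² - 35² = 4624 - 1225 = 3399
b = 2 × 68 × 35 = 4760
c = 68² + 35² = 4624 + 1225 = 5849
Verification: 3399² + 4760² = 11553201 + 22657600 = 34210801 = 5849² ✓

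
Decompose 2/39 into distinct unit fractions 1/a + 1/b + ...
1/20 + 1/780

Greedy algorithm:
2/39: ceiling(39/2) = 20, use 1/20
1/780: ceiling(780/1) = 780, use 1/780
Result: 2/39 = 1/20 + 1/780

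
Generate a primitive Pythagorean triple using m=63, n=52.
(1265, 6552, 6673)

Euclid's formula: a = m² - n², b = 2mn, c = m² + n²
m = 63, n = 52
a = 63² - 52² = 3969 - 2704 = 1265
b = 2 × 63 × 52 = 6552
c = 63² + 52² = 3969 + 2704 = 6673
Verification: 1265² + 6552² = 1600225 + 42928704 = 44528929 = 6673² ✓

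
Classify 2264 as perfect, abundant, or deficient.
deficient

Proper divisors of 2264: sum = 1 + 2 + 4 + 8 + 283 + 566 + 1132 = 1996
Since 1996 < 2264, 2264 is deficient.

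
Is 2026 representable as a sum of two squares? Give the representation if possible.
1² + 45² (a=1, b=45)

Factorization: 2026 = 2 × 1013
By Fermat: n is sum of two squares iff every prime p ≡ 3 (mod 4) appears to even power.
All primes ≡ 3 (mod 4) appear to even power.
Search a = 0, 1, 2, … for 2026 - a² a perfect square: first hit at a = 1: 2026 - 1 = 2025 = 45².
2026 = 1² + 45² = 1 + 2025 ✓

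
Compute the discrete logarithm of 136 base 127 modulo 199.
45

Baby-step giant-step with step n = ⌈√199⌉ = 15.
Baby steps 127^j mod 199 (j:value) for j=0..14: 0:1, 1:127, 2:10, 3:76, 4:100, 5:163, 6:5, 7:38, 8:50, 9:181, 10:102, 11:19, 12:25, 13:190, 14:51.
Giant-step multiplier: 127^(-15) ≡ 127^(198-15) = 127^183 ≡ 42 (mod 199).
Giant steps γ_i = 136·42^i mod 199: γ_0=136, γ_1=140, γ_2=109, γ_3=1 (in table at j=0).
x = i·n + j = 3·15 + 0 = 45.
Check: 127^45 ≡ 136 (mod 199).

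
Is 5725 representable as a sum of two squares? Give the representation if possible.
10² + 75² (a=10, b=75)

Factorization: 5725 = 5^2 × 229
By Fermat: n is sum of two squares iff every prime p ≡ 3 (mod 4) appears to even power.
All primes ≡ 3 (mod 4) appear to even power.
Search a = 0, 1, 2, … for 5725 - a² a perfect square: first hit at a = 10: 5725 - 100 = 5625 = 75².
5725 = 10² + 75² = 100 + 5625 ✓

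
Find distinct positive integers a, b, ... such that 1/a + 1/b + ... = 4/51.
1/13 + 1/663

Greedy algorithm:
4/51: ceiling(51/4) = 13, use 1/13
1/663: ceiling(663/1) = 663, use 1/663
Result: 4/51 = 1/13 + 1/663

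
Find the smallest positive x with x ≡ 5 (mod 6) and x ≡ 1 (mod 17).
35

Using Chinese Remainder Theorem:
M = 6 × 17 = 102
M1 = 17, M2 = 6
y1 = 17^(-1) mod 6 = 5
y2 = 6^(-1) mod 17 = 3
x = (5×17×5 + 1×6×3) mod 102 = 35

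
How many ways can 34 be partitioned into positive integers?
12310

p(n) counts ways to write n as a sum of positive integers (order ignored).
Euler's pentagonal recurrence: p(k) = p(k-1) + p(k-2) - p(k-5) - p(k-7) + p(k-12) + p(k-15) - ... (offsets j(3j∓1)/2, signs ++--, p(0)=1, p(<0)=0).
DP table for k = 0..33: p(0)=1, p(1)=1, p(2)=2, p(3)=3, p(4)=5, p(5)=7, p(6)=11, p(7)=15, p(8)=22, p(9)=30, p(10)=42, p(11)=56, p(12)=77, p(13)=101, p(14)=135, p(15)=176, p(16)=231, p(17)=297, p(18)=385, p(19)=490, p(20)=627, p(21)=792, p(22)=1002, p(23)=1255, p(24)=1575, p(25)=1958, p(26)=2436, p(27)=3010, p(28)=3718, p(29)=4565, p(30)=5604, p(31)=6842, p(32)=8349, p(33)=10143.
Final step: p(34) = p(33) + p(32) - p(29) - p(27) + p(22) + p(19) - p(12) - p(8)
= 10143 + 8349 - 4565 - 3010 + 1002 + 490 - 77 - 22
= 12310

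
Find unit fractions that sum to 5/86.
1/18 + 1/387

Greedy algorithm:
5/86: ceiling(86/5) = 18, use 1/18
1/387: ceiling(387/1) = 387, use 1/387
Result: 5/86 = 1/18 + 1/387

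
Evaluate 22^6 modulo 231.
22

Repeated squaring. Binary of 6 = 110.
22^1 ≡ 22 (mod 231); 22^2 ≡ 22 (mod 231); 22^4 ≡ 22 (mod 231)
22^6 = 22^2 × 22^4 ≡ 22 (mod 231)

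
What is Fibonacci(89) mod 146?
47

Matrix identity: Q^n = [[F_(n+1), F_n], [F_n, F_(n-1)]] with Q = [[1,1],[1,0]].
n = 89 = 1011001₂. Square-and-multiply, entries mod 146:
Q^1 = [[1,1],[1,0]]
Q^2 = (Q^1)² = [[2,1],[1,1]]
Q^5 = (Q^2)²·Q = [[8,5],[5,3]]
Q^11 = (Q^5)²·Q = [[144,89],[89,55]]
Q^22 = (Q^11)² = [[41,45],[45,142]]
Q^44 = (Q^22)² = [[56,59],[59,143]]
Q^89 = (Q^44)²·Q = [[108,47],[47,61]]
F_89 mod 146 = Q^89[0][1] = 47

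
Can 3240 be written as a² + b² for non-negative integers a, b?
18² + 54² (a=18, b=54)

Factorization: 3240 = 2^3 × 3^4 × 5
By Fermat: n is sum of two squares iff every prime p ≡ 3 (mod 4) appears to even power.
All primes ≡ 3 (mod 4) appear to even power.
Search a = 0, 1, 2, … for 3240 - a² a perfect square: first hit at a = 18: 3240 - 324 = 2916 = 54².
3240 = 18² + 54² = 324 + 2916 ✓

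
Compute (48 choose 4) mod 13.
9

Using Lucas' theorem:
Write n=48 and k=4 in base 13:
n in base 13: [3, 9]
k in base 13: [0, 4]
C(48,4) mod 13 = ∏ C(n_i, k_i) mod 13
Digit binomials (mod 13): C(3,0) = 1; C(9,4) = 126 ≡ 9
Product: 1 × 9 = 9 ≡ 9 (mod 13)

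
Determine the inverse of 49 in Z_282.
259

gcd(49, 282) = 1, so the inverse exists.
Extended Euclidean algorithm on (282, 49):
282 = 5 × 49 + 37  ⟹  37 = (1)·282 + (-5)·49
49 = 1 × 37 + 12  ⟹  12 = (-1)·282 + (6)·49
37 = 3 × 12 + 1  ⟹  1 = (4)·282 + (-23)·49
So (-23)·49 ≡ 1 (mod 282), i.e. 49^(-1) ≡ -23 ≡ 259 (mod 282).
Check: 49 × 259 = 12691 ≡ 1 (mod 282)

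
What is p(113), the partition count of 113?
851376628

p(n) counts ways to write n as a sum of positive integers (order ignored).
Euler's pentagonal recurrence: p(k) = p(k-1) + p(k-2) - p(k-5) - p(k-7) + p(k-12) + p(k-15) - ... (offsets j(3j∓1)/2, signs ++--, p(0)=1, p(<0)=0).
DP table for k = 0..112: p(0)=1, p(1)=1, p(2)=2, p(3)=3, p(4)=5, p(5)=7, p(6)=11, p(7)=15, p(8)=22, p(9)=30, p(10)=42, p(11)=56, p(12)=77, p(13)=101, p(14)=135, p(15)=176, p(16)=231, p(17)=297, p(18)=385, p(19)=490, p(20)=627, p(21)=792, p(22)=1002, p(23)=1255, p(24)=1575, p(25)=1958, p(26)=2436, p(27)=3010, p(28)=3718, p(29)=4565, p(30)=5604, p(31)=6842, p(32)=8349, p(33)=10143, p(34)=12310, p(35)=14883, p(36)=17977, p(37)=21637, p(38)=26015, p(39)=31185, p(40)=37338, p(41)=44583, p(42)=53174, p(43)=63261, p(44)=75175, p(45)=89134, p(46)=105558, p(47)=124754, p(48)=147273, p(49)=173525, p(50)=204226, p(51)=239943, p(52)=281589, p(53)=329931, p(54)=386155, p(55)=451276, p(56)=526823, p(57)=614154, p(58)=715220, p(59)=831820, p(60)=966467, p(61)=1121505, p(62)=1300156, p(63)=1505499, p(64)=1741630, p(65)=2012558, p(66)=2323520, p(67)=2679689, p(68)=3087735, p(69)=3554345, p(70)=4087968, p(71)=4697205, p(72)=5392783, p(73)=6185689, p(74)=7089500, p(75)=8118264, p(76)=9289091, p(77)=10619863, p(78)=12132164, p(79)=13848650, p(80)=15796476, p(81)=18004327, p(82)=20506255, p(83)=23338469, p(84)=26543660, p(85)=30167357, p(86)=34262962, p(87)=38887673, p(88)=44108109, p(89)=49995925, p(90)=56634173, p(91)=64112359, p(92)=72533807, p(93)=82010177, p(94)=92669720, p(95)=104651419, p(96)=118114304, p(97)=133230930, p(98)=150198136, p(99)=169229875, p(100)=190569292, p(101)=214481126, p(102)=241265379, p(103)=271248950, p(104)=304801365, p(105)=342325709, p(106)=384276336, p(107)=431149389, p(108)=483502844, p(109)=541946240, p(110)=607163746, p(111)=679903203, p(112)=761002156.
Final step: p(113) = p(112) + p(111) - p(108) - p(106) + p(101) + p(98) - p(91) - p(87) + p(78) + p(73) - p(62) - p(56) + p(43) + p(36) - p(21) - p(13)
= 761002156 + 679903203 - 483502844 - 384276336 + 214481126 + 150198136 - 64112359 - 38887673 + 12132164 + 6185689 - 1300156 - 526823 + 63261 + 17977 - 792 - 101
= 851376628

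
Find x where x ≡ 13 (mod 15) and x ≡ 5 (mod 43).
478

Using Chinese Remainder Theorem:
M = 15 × 43 = 645
M1 = 43, M2 = 15
y1 = 43^(-1) mod 15 = 7
y2 = 15^(-1) mod 43 = 23
x = (13×43×7 + 5×15×23) mod 645 = 478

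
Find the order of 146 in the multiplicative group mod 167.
166

167 is prime, so ord(146) divides φ(167) = 166.
Divisors of 166: 1, 2, 83, 166.
Repeated squaring: 146^1 ≡ 146, 146^2 ≡ 107, 146^4 ≡ 93, 146^8 ≡ 132, 146^16 ≡ 56, 146^32 ≡ 130, 146^64 ≡ 33, 146^128 ≡ 87 (mod 167).
Test 146^d mod 167 for each divisor d in increasing order:
146^1 ≡ 146
146^2 ≡ 107
146^83 = 146^64·146^16·146^2·146^1 ≡ 166
146^166 = 146^128·146^32·146^4·146^2 ≡ 1  ← first divisor giving 1
The order is 166.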